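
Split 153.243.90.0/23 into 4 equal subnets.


New prefix = 23 + 2 = 25
Each subnet has 128 addresses
  153.243.90.0/25
  153.243.90.128/25
  153.243.91.0/25
  153.243.91.128/25
Subnets: 153.243.90.0/25, 153.243.90.128/25, 153.243.91.0/25, 153.243.91.128/25


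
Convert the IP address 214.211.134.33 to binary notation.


214 = 11010110
211 = 11010011
134 = 10000110
33 = 00100001
Binary: 11010110.11010011.10000110.00100001


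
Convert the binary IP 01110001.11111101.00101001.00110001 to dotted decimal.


01110001 = 113
11111101 = 253
00101001 = 41
00110001 = 49
IP: 113.253.41.49


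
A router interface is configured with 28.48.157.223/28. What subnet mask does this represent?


/28 means 28 network bits, 4 host bits
Binary: 11111111111111111111111111110000
Mask: 255.255.255.240


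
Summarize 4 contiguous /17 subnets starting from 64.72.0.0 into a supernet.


Original prefix: /17
Number of subnets: 4 = 2^2
New prefix = 17 - 2 = 15
Supernet: 64.72.0.0/15


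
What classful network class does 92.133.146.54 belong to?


First octet: 92
Binary: 01011100
0xxxxxxx -> Class A (1-126)
Class A, default mask 255.0.0.0 (/8)


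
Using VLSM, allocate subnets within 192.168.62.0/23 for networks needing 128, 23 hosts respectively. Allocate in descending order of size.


128 hosts -> /24 (254 usable): 192.168.62.0/24
23 hosts -> /27 (30 usable): 192.168.63.0/27
Allocation: 192.168.62.0/24 (128 hosts, 254 usable); 192.168.63.0/27 (23 hosts, 30 usable)


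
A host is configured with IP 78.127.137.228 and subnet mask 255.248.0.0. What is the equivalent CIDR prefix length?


Binary: 11111111.11111000.00000000.00000000
Count leading 1s
Prefix: /13


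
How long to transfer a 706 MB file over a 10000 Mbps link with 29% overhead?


Effective throughput = 10000 * (1 - 29/100) = 7100 Mbps
File size in Mb = 706 * 8 = 5648 Mb
Time = 5648 / 7100
Time = 0.7955 seconds


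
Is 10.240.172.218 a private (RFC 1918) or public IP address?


RFC 1918 private ranges:
  10.0.0.0/8 (10.0.0.0 - 10.255.255.255)
  172.16.0.0/12 (172.16.0.0 - 172.31.255.255)
  192.168.0.0/16 (192.168.0.0 - 192.168.255.255)
Private (in 10.0.0.0/8)


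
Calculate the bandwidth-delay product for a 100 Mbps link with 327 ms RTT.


BDP = bandwidth * RTT
= 100 Mbps * 327 ms
= 100 * 1e6 * 327 / 1000 bits
= 32700000 bits
= 4087500 bytes
= 3991.6992 KB
BDP = 32700000 bits (4087500 bytes)


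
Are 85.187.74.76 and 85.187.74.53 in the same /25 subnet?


Mask: 255.255.255.128
85.187.74.76 AND mask = 85.187.74.0
85.187.74.53 AND mask = 85.187.74.0
Yes, same subnet (85.187.74.0)


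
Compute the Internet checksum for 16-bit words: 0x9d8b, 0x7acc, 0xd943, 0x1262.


Sum all words (with carry folding):
+ 0x9d8b = 0x9d8b
+ 0x7acc = 0x1858
+ 0xd943 = 0xf19b
+ 0x1262 = 0x03fe
One's complement: ~0x03fe
Checksum = 0xfc01


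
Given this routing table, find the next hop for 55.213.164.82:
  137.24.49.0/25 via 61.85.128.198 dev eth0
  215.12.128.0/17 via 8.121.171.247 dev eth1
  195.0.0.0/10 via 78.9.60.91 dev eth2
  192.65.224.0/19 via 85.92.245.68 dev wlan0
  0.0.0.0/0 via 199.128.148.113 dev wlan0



Longest prefix match for 55.213.164.82:
  /25 137.24.49.0: no
  /17 215.12.128.0: no
  /10 195.0.0.0: no
  /19 192.65.224.0: no
  /0 0.0.0.0: MATCH
Selected: next-hop 199.128.148.113 via wlan0 (matched /0)


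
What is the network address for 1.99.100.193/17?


IP:   00000001.01100011.01100100.11000001
Mask: 11111111.11111111.10000000.00000000
AND operation:
Net:  00000001.01100011.00000000.00000000
Network: 1.99.0.0/17


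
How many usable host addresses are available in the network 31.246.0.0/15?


Host bits = 32 - 15 = 17
Total addresses = 2^17 = 131072
Usable = total - 2 (network and broadcast)
Usable hosts: 131070


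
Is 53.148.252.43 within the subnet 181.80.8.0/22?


Subnet network: 181.80.8.0
Test IP AND mask: 53.148.252.0
No, 53.148.252.43 is not in 181.80.8.0/22


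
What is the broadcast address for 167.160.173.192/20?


Network: 167.160.160.0/20
Host bits = 12
Set all host bits to 1:
Broadcast: 167.160.175.255


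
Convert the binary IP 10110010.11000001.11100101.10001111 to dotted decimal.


10110010 = 178
11000001 = 193
11100101 = 229
10001111 = 143
IP: 178.193.229.143


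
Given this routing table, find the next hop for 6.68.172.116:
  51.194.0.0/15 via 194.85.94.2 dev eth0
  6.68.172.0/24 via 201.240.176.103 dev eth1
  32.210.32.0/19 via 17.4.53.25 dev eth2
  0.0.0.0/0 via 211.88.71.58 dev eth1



Longest prefix match for 6.68.172.116:
  /15 51.194.0.0: no
  /24 6.68.172.0: MATCH
  /19 32.210.32.0: no
  /0 0.0.0.0: MATCH
Selected: next-hop 201.240.176.103 via eth1 (matched /24)


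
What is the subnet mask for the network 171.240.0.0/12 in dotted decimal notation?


/12 means 12 network bits, 20 host bits
Binary: 11111111111100000000000000000000
Mask: 255.240.0.0


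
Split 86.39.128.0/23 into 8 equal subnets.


New prefix = 23 + 3 = 26
Each subnet has 64 addresses
  86.39.128.0/26
  86.39.128.64/26
  86.39.128.128/26
  86.39.128.192/26
  86.39.129.0/26
  86.39.129.64/26
  86.39.129.128/26
  86.39.129.192/26
Subnets: 86.39.128.0/26, 86.39.128.64/26, 86.39.128.128/26, 86.39.128.192/26, 86.39.129.0/26, 86.39.129.64/26, 86.39.129.128/26, 86.39.129.192/26


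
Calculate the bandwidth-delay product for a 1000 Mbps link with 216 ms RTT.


BDP = bandwidth * RTT
= 1000 Mbps * 216 ms
= 1000 * 1e6 * 216 / 1000 bits
= 216000000 bits
= 27000000 bytes
= 26367.1875 KB
BDP = 216000000 bits (27000000 bytes)


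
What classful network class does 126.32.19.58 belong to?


First octet: 126
Binary: 01111110
0xxxxxxx -> Class A (1-126)
Class A, default mask 255.0.0.0 (/8)


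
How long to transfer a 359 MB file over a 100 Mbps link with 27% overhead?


Effective throughput = 100 * (1 - 27/100) = 73 Mbps
File size in Mb = 359 * 8 = 2872 Mb
Time = 2872 / 73
Time = 39.3425 seconds


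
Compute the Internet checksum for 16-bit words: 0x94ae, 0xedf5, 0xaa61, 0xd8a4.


Sum all words (with carry folding):
+ 0x94ae = 0x94ae
+ 0xedf5 = 0x82a4
+ 0xaa61 = 0x2d06
+ 0xd8a4 = 0x05ab
One's complement: ~0x05ab
Checksum = 0xfa54


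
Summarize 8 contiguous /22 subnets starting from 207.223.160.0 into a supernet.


Original prefix: /22
Number of subnets: 8 = 2^3
New prefix = 22 - 3 = 19
Supernet: 207.223.160.0/19


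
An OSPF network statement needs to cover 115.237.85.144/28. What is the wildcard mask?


Subnet mask: 255.255.255.240
Wildcard = 255.255.255.255 - subnet mask
255 - 255 = 0
255 - 255 = 0
255 - 255 = 0
255 - 240 = 15
Wildcard: 0.0.0.15


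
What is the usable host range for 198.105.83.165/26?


Network: 198.105.83.128
Broadcast: 198.105.83.191
First usable = network + 1
Last usable = broadcast - 1
Range: 198.105.83.129 to 198.105.83.190


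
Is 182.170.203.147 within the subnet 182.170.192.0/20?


Subnet network: 182.170.192.0
Test IP AND mask: 182.170.192.0
Yes, 182.170.203.147 is in 182.170.192.0/20


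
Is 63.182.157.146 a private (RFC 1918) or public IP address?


RFC 1918 private ranges:
  10.0.0.0/8 (10.0.0.0 - 10.255.255.255)
  172.16.0.0/12 (172.16.0.0 - 172.31.255.255)
  192.168.0.0/16 (192.168.0.0 - 192.168.255.255)
Public (not in any RFC 1918 range)


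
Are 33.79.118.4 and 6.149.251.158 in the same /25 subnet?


Mask: 255.255.255.128
33.79.118.4 AND mask = 33.79.118.0
6.149.251.158 AND mask = 6.149.251.128
No, different subnets (33.79.118.0 vs 6.149.251.128)


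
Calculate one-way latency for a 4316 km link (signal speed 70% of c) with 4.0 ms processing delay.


Speed = 0.7 * 3e5 km/s = 210000 km/s
Propagation delay = 4316 / 210000 = 0.0206 s = 20.5524 ms
Processing delay = 4.0 ms
Total one-way latency = 24.5524 ms


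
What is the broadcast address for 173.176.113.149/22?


Network: 173.176.112.0/22
Host bits = 10
Set all host bits to 1:
Broadcast: 173.176.115.255


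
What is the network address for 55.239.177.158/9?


IP:   00110111.11101111.10110001.10011110
Mask: 11111111.10000000.00000000.00000000
AND operation:
Net:  00110111.10000000.00000000.00000000
Network: 55.128.0.0/9


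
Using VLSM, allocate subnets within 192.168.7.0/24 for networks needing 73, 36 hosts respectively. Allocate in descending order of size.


73 hosts -> /25 (126 usable): 192.168.7.0/25
36 hosts -> /26 (62 usable): 192.168.7.128/26
Allocation: 192.168.7.0/25 (73 hosts, 126 usable); 192.168.7.128/26 (36 hosts, 62 usable)


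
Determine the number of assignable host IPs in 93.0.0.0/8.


Host bits = 32 - 8 = 24
Total addresses = 2^24 = 16777216
Usable = total - 2 (network and broadcast)
Usable hosts: 16777214


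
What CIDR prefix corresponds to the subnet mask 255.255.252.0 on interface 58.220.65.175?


Binary: 11111111.11111111.11111100.00000000
Count leading 1s
Prefix: /22


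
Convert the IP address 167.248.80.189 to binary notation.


167 = 10100111
248 = 11111000
80 = 01010000
189 = 10111101
Binary: 10100111.11111000.01010000.10111101


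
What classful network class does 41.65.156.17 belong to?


First octet: 41
Binary: 00101001
0xxxxxxx -> Class A (1-126)
Class A, default mask 255.0.0.0 (/8)


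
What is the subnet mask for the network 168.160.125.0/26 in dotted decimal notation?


/26 means 26 network bits, 6 host bits
Binary: 11111111111111111111111111000000
Mask: 255.255.255.192


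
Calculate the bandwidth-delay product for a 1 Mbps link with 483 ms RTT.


BDP = bandwidth * RTT
= 1 Mbps * 483 ms
= 1 * 1e6 * 483 / 1000 bits
= 483000 bits
= 60375 bytes
= 58.96 KB
BDP = 483000 bits (60375 bytes)


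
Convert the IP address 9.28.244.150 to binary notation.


9 = 00001001
28 = 00011100
244 = 11110100
150 = 10010110
Binary: 00001001.00011100.11110100.10010110


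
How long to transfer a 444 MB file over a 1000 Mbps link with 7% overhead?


Effective throughput = 1000 * (1 - 7/100) = 930.0 Mbps
File size in Mb = 444 * 8 = 3552 Mb
Time = 3552 / 930.0
Time = 3.8194 seconds


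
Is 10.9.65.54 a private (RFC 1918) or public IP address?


RFC 1918 private ranges:
  10.0.0.0/8 (10.0.0.0 - 10.255.255.255)
  172.16.0.0/12 (172.16.0.0 - 172.31.255.255)
  192.168.0.0/16 (192.168.0.0 - 192.168.255.255)
Private (in 10.0.0.0/8)


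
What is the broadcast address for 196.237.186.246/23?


Network: 196.237.186.0/23
Host bits = 9
Set all host bits to 1:
Broadcast: 196.237.187.255


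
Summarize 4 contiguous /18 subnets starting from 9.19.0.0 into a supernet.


Original prefix: /18
Number of subnets: 4 = 2^2
New prefix = 18 - 2 = 16
Supernet: 9.19.0.0/16


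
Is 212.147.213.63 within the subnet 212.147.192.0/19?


Subnet network: 212.147.192.0
Test IP AND mask: 212.147.192.0
Yes, 212.147.213.63 is in 212.147.192.0/19


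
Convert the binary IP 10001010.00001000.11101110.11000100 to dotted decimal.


10001010 = 138
00001000 = 8
11101110 = 238
11000100 = 196
IP: 138.8.238.196


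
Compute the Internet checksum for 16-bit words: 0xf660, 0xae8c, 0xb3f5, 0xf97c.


Sum all words (with carry folding):
+ 0xf660 = 0xf660
+ 0xae8c = 0xa4ed
+ 0xb3f5 = 0x58e3
+ 0xf97c = 0x5260
One's complement: ~0x5260
Checksum = 0xad9f


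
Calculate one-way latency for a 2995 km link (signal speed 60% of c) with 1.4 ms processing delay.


Speed = 0.6 * 3e5 km/s = 180000 km/s
Propagation delay = 2995 / 180000 = 0.0166 s = 16.6389 ms
Processing delay = 1.4 ms
Total one-way latency = 18.0389 ms


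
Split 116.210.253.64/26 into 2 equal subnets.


New prefix = 26 + 1 = 27
Each subnet has 32 addresses
  116.210.253.64/27
  116.210.253.96/27
Subnets: 116.210.253.64/27, 116.210.253.96/27


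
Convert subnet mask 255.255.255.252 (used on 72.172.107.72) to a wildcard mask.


Subnet mask: 255.255.255.252
Wildcard = 255.255.255.255 - subnet mask
255 - 255 = 0
255 - 255 = 0
255 - 255 = 0
255 - 252 = 3
Wildcard: 0.0.0.3


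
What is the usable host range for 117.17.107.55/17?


Network: 117.17.0.0
Broadcast: 117.17.127.255
First usable = network + 1
Last usable = broadcast - 1
Range: 117.17.0.1 to 117.17.127.254


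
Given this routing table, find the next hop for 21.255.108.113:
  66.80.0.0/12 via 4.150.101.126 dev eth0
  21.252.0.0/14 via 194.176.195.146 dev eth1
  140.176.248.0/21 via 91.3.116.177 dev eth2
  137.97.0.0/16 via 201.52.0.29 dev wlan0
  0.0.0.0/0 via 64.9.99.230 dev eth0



Longest prefix match for 21.255.108.113:
  /12 66.80.0.0: no
  /14 21.252.0.0: MATCH
  /21 140.176.248.0: no
  /16 137.97.0.0: no
  /0 0.0.0.0: MATCH
Selected: next-hop 194.176.195.146 via eth1 (matched /14)


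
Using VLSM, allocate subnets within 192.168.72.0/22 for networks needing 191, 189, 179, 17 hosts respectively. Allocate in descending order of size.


191 hosts -> /24 (254 usable): 192.168.72.0/24
189 hosts -> /24 (254 usable): 192.168.73.0/24
179 hosts -> /24 (254 usable): 192.168.74.0/24
17 hosts -> /27 (30 usable): 192.168.75.0/27
Allocation: 192.168.72.0/24 (191 hosts, 254 usable); 192.168.73.0/24 (189 hosts, 254 usable); 192.168.74.0/24 (179 hosts, 254 usable); 192.168.75.0/27 (17 hosts, 30 usable)


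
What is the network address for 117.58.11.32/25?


IP:   01110101.00111010.00001011.00100000
Mask: 11111111.11111111.11111111.10000000
AND operation:
Net:  01110101.00111010.00001011.00000000
Network: 117.58.11.0/25


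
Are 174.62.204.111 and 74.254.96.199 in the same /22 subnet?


Mask: 255.255.252.0
174.62.204.111 AND mask = 174.62.204.0
74.254.96.199 AND mask = 74.254.96.0
No, different subnets (174.62.204.0 vs 74.254.96.0)


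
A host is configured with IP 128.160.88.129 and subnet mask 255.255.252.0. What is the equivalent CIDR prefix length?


Binary: 11111111.11111111.11111100.00000000
Count leading 1s
Prefix: /22


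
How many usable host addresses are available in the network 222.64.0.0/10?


Host bits = 32 - 10 = 22
Total addresses = 2^22 = 4194304
Usable = total - 2 (network and broadcast)
Usable hosts: 4194302


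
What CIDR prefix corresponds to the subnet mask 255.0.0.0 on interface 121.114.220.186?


Binary: 11111111.00000000.00000000.00000000
Count leading 1s
Prefix: /8


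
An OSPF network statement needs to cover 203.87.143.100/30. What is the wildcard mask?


Subnet mask: 255.255.255.252
Wildcard = 255.255.255.255 - subnet mask
255 - 255 = 0
255 - 255 = 0
255 - 255 = 0
255 - 252 = 3
Wildcard: 0.0.0.3


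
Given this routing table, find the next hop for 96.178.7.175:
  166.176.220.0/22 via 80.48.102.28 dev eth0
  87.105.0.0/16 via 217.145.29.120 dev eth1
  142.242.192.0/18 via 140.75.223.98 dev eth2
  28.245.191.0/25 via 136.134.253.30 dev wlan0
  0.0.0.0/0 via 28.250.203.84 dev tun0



Longest prefix match for 96.178.7.175:
  /22 166.176.220.0: no
  /16 87.105.0.0: no
  /18 142.242.192.0: no
  /25 28.245.191.0: no
  /0 0.0.0.0: MATCH
Selected: next-hop 28.250.203.84 via tun0 (matched /0)


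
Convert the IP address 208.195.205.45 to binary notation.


208 = 11010000
195 = 11000011
205 = 11001101
45 = 00101101
Binary: 11010000.11000011.11001101.00101101


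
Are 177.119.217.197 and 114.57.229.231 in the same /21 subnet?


Mask: 255.255.248.0
177.119.217.197 AND mask = 177.119.216.0
114.57.229.231 AND mask = 114.57.224.0
No, different subnets (177.119.216.0 vs 114.57.224.0)


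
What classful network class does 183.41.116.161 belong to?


First octet: 183
Binary: 10110111
10xxxxxx -> Class B (128-191)
Class B, default mask 255.255.0.0 (/16)


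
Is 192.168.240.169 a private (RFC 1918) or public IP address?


RFC 1918 private ranges:
  10.0.0.0/8 (10.0.0.0 - 10.255.255.255)
  172.16.0.0/12 (172.16.0.0 - 172.31.255.255)
  192.168.0.0/16 (192.168.0.0 - 192.168.255.255)
Private (in 192.168.0.0/16)


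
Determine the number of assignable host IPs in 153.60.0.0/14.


Host bits = 32 - 14 = 18
Total addresses = 2^18 = 262144
Usable = total - 2 (network and broadcast)
Usable hosts: 262142


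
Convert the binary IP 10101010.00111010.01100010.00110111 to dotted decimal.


10101010 = 170
00111010 = 58
01100010 = 98
00110111 = 55
IP: 170.58.98.55


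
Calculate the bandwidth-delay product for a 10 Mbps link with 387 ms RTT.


BDP = bandwidth * RTT
= 10 Mbps * 387 ms
= 10 * 1e6 * 387 / 1000 bits
= 3870000 bits
= 483750 bytes
= 472.4121 KB
BDP = 3870000 bits (483750 bytes)


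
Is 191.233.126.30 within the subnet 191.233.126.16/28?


Subnet network: 191.233.126.16
Test IP AND mask: 191.233.126.16
Yes, 191.233.126.30 is in 191.233.126.16/28


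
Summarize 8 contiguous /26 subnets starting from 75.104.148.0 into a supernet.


Original prefix: /26
Number of subnets: 8 = 2^3
New prefix = 26 - 3 = 23
Supernet: 75.104.148.0/23


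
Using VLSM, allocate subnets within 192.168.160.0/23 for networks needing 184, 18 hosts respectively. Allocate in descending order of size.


184 hosts -> /24 (254 usable): 192.168.160.0/24
18 hosts -> /27 (30 usable): 192.168.161.0/27
Allocation: 192.168.160.0/24 (184 hosts, 254 usable); 192.168.161.0/27 (18 hosts, 30 usable)


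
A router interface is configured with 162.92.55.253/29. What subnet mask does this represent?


/29 means 29 network bits, 3 host bits
Binary: 11111111111111111111111111111000
Mask: 255.255.255.248


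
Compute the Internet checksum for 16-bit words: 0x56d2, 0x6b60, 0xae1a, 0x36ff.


Sum all words (with carry folding):
+ 0x56d2 = 0x56d2
+ 0x6b60 = 0xc232
+ 0xae1a = 0x704d
+ 0x36ff = 0xa74c
One's complement: ~0xa74c
Checksum = 0x58b3


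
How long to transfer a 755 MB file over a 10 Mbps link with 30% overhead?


Effective throughput = 10 * (1 - 30/100) = 7 Mbps
File size in Mb = 755 * 8 = 6040 Mb
Time = 6040 / 7
Time = 862.8571 seconds


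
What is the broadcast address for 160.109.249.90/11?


Network: 160.96.0.0/11
Host bits = 21
Set all host bits to 1:
Broadcast: 160.127.255.255


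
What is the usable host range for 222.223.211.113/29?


Network: 222.223.211.112
Broadcast: 222.223.211.119
First usable = network + 1
Last usable = broadcast - 1
Range: 222.223.211.113 to 222.223.211.118


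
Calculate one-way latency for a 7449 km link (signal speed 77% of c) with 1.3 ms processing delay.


Speed = 0.77 * 3e5 km/s = 231000 km/s
Propagation delay = 7449 / 231000 = 0.0322 s = 32.2468 ms
Processing delay = 1.3 ms
Total one-way latency = 33.5468 ms


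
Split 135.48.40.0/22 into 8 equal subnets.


New prefix = 22 + 3 = 25
Each subnet has 128 addresses
  135.48.40.0/25
  135.48.40.128/25
  135.48.41.0/25
  135.48.41.128/25
  135.48.42.0/25
  135.48.42.128/25
  135.48.43.0/25
  135.48.43.128/25
Subnets: 135.48.40.0/25, 135.48.40.128/25, 135.48.41.0/25, 135.48.41.128/25, 135.48.42.0/25, 135.48.42.128/25, 135.48.43.0/25, 135.48.43.128/25


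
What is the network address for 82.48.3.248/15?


IP:   01010010.00110000.00000011.11111000
Mask: 11111111.11111110.00000000.00000000
AND operation:
Net:  01010010.00110000.00000000.00000000
Network: 82.48.0.0/15


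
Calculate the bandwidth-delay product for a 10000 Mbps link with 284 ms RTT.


BDP = bandwidth * RTT
= 10000 Mbps * 284 ms
= 10000 * 1e6 * 284 / 1000 bits
= 2840000000 bits
= 355000000 bytes
= 346679.6875 KB
BDP = 2840000000 bits (355000000 bytes)


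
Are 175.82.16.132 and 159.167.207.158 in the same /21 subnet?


Mask: 255.255.248.0
175.82.16.132 AND mask = 175.82.16.0
159.167.207.158 AND mask = 159.167.200.0
No, different subnets (175.82.16.0 vs 159.167.200.0)


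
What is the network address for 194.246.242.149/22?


IP:   11000010.11110110.11110010.10010101
Mask: 11111111.11111111.11111100.00000000
AND operation:
Net:  11000010.11110110.11110000.00000000
Network: 194.246.240.0/22


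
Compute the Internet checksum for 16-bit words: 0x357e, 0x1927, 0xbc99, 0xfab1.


Sum all words (with carry folding):
+ 0x357e = 0x357e
+ 0x1927 = 0x4ea5
+ 0xbc99 = 0x0b3f
+ 0xfab1 = 0x05f1
One's complement: ~0x05f1
Checksum = 0xfa0e


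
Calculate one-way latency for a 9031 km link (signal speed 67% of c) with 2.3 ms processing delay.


Speed = 0.67 * 3e5 km/s = 201000 km/s
Propagation delay = 9031 / 201000 = 0.0449 s = 44.9303 ms
Processing delay = 2.3 ms
Total one-way latency = 47.2303 ms


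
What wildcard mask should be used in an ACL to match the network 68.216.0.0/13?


Subnet mask: 255.248.0.0
Wildcard = 255.255.255.255 - subnet mask
255 - 255 = 0
255 - 248 = 7
255 - 0 = 255
255 - 0 = 255
Wildcard: 0.7.255.255


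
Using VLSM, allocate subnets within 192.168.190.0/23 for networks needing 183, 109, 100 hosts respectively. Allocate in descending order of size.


183 hosts -> /24 (254 usable): 192.168.190.0/24
109 hosts -> /25 (126 usable): 192.168.191.0/25
100 hosts -> /25 (126 usable): 192.168.191.128/25
Allocation: 192.168.190.0/24 (183 hosts, 254 usable); 192.168.191.0/25 (109 hosts, 126 usable); 192.168.191.128/25 (100 hosts, 126 usable)


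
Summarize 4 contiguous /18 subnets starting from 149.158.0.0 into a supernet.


Original prefix: /18
Number of subnets: 4 = 2^2
New prefix = 18 - 2 = 16
Supernet: 149.158.0.0/16


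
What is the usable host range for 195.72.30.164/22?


Network: 195.72.28.0
Broadcast: 195.72.31.255
First usable = network + 1
Last usable = broadcast - 1
Range: 195.72.28.1 to 195.72.31.254


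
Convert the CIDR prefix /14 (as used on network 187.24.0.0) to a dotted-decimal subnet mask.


/14 means 14 network bits, 18 host bits
Binary: 11111111111111000000000000000000
Mask: 255.252.0.0


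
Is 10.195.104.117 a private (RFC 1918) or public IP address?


RFC 1918 private ranges:
  10.0.0.0/8 (10.0.0.0 - 10.255.255.255)
  172.16.0.0/12 (172.16.0.0 - 172.31.255.255)
  192.168.0.0/16 (192.168.0.0 - 192.168.255.255)
Private (in 10.0.0.0/8)


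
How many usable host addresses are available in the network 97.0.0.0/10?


Host bits = 32 - 10 = 22
Total addresses = 2^22 = 4194304
Usable = total - 2 (network and broadcast)
Usable hosts: 4194302


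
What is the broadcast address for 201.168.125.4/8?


Network: 201.0.0.0/8
Host bits = 24
Set all host bits to 1:
Broadcast: 201.255.255.255


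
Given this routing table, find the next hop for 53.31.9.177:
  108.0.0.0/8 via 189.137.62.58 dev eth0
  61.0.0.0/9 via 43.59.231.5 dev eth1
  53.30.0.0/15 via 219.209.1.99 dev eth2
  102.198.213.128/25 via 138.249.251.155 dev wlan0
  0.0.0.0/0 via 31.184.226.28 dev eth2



Longest prefix match for 53.31.9.177:
  /8 108.0.0.0: no
  /9 61.0.0.0: no
  /15 53.30.0.0: MATCH
  /25 102.198.213.128: no
  /0 0.0.0.0: MATCH
Selected: next-hop 219.209.1.99 via eth2 (matched /15)


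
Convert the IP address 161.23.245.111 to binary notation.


161 = 10100001
23 = 00010111
245 = 11110101
111 = 01101111
Binary: 10100001.00010111.11110101.01101111


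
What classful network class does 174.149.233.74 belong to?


First octet: 174
Binary: 10101110
10xxxxxx -> Class B (128-191)
Class B, default mask 255.255.0.0 (/16)


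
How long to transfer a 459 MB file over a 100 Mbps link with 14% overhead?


Effective throughput = 100 * (1 - 14/100) = 86 Mbps
File size in Mb = 459 * 8 = 3672 Mb
Time = 3672 / 86
Time = 42.6977 seconds


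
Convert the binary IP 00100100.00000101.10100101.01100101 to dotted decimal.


00100100 = 36
00000101 = 5
10100101 = 165
01100101 = 101
IP: 36.5.165.101


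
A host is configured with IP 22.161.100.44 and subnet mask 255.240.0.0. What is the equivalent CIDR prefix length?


Binary: 11111111.11110000.00000000.00000000
Count leading 1s
Prefix: /12


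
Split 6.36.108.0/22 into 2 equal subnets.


New prefix = 22 + 1 = 23
Each subnet has 512 addresses
  6.36.108.0/23
  6.36.110.0/23
Subnets: 6.36.108.0/23, 6.36.110.0/23


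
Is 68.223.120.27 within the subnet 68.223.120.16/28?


Subnet network: 68.223.120.16
Test IP AND mask: 68.223.120.16
Yes, 68.223.120.27 is in 68.223.120.16/28


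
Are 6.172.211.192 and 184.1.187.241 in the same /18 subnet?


Mask: 255.255.192.0
6.172.211.192 AND mask = 6.172.192.0
184.1.187.241 AND mask = 184.1.128.0
No, different subnets (6.172.192.0 vs 184.1.128.0)


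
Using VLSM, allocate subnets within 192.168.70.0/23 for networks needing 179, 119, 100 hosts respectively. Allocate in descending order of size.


179 hosts -> /24 (254 usable): 192.168.70.0/24
119 hosts -> /25 (126 usable): 192.168.71.0/25
100 hosts -> /25 (126 usable): 192.168.71.128/25
Allocation: 192.168.70.0/24 (179 hosts, 254 usable); 192.168.71.0/25 (119 hosts, 126 usable); 192.168.71.128/25 (100 hosts, 126 usable)


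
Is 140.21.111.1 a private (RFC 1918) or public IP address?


RFC 1918 private ranges:
  10.0.0.0/8 (10.0.0.0 - 10.255.255.255)
  172.16.0.0/12 (172.16.0.0 - 172.31.255.255)
  192.168.0.0/16 (192.168.0.0 - 192.168.255.255)
Public (not in any RFC 1918 range)


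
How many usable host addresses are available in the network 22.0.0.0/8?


Host bits = 32 - 8 = 24
Total addresses = 2^24 = 16777216
Usable = total - 2 (network and broadcast)
Usable hosts: 16777214


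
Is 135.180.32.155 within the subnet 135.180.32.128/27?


Subnet network: 135.180.32.128
Test IP AND mask: 135.180.32.128
Yes, 135.180.32.155 is in 135.180.32.128/27


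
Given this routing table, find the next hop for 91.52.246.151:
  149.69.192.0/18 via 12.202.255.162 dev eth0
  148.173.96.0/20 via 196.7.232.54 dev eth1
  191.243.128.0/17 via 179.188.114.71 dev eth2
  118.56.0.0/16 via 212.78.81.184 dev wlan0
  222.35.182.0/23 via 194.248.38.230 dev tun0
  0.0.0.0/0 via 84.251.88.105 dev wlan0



Longest prefix match for 91.52.246.151:
  /18 149.69.192.0: no
  /20 148.173.96.0: no
  /17 191.243.128.0: no
  /16 118.56.0.0: no
  /23 222.35.182.0: no
  /0 0.0.0.0: MATCH
Selected: next-hop 84.251.88.105 via wlan0 (matched /0)


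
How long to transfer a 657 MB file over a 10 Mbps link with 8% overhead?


Effective throughput = 10 * (1 - 8/100) = 9.2 Mbps
File size in Mb = 657 * 8 = 5256 Mb
Time = 5256 / 9.2
Time = 571.3043 seconds


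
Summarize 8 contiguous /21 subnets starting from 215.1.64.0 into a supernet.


Original prefix: /21
Number of subnets: 8 = 2^3
New prefix = 21 - 3 = 18
Supernet: 215.1.64.0/18


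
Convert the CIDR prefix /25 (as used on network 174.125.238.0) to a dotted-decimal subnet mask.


/25 means 25 network bits, 7 host bits
Binary: 11111111111111111111111110000000
Mask: 255.255.255.128


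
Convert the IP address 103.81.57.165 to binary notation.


103 = 01100111
81 = 01010001
57 = 00111001
165 = 10100101
Binary: 01100111.01010001.00111001.10100101


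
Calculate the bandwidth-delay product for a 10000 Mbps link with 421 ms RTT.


BDP = bandwidth * RTT
= 10000 Mbps * 421 ms
= 10000 * 1e6 * 421 / 1000 bits
= 4210000000 bits
= 526250000 bytes
= 513916.0156 KB
BDP = 4210000000 bits (526250000 bytes)


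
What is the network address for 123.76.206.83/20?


IP:   01111011.01001100.11001110.01010011
Mask: 11111111.11111111.11110000.00000000
AND operation:
Net:  01111011.01001100.11000000.00000000
Network: 123.76.192.0/20


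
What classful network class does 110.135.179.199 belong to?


First octet: 110
Binary: 01101110
0xxxxxxx -> Class A (1-126)
Class A, default mask 255.0.0.0 (/8)


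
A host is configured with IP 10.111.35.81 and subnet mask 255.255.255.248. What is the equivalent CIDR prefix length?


Binary: 11111111.11111111.11111111.11111000
Count leading 1s
Prefix: /29


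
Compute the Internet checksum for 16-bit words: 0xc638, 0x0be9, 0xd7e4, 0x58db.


Sum all words (with carry folding):
+ 0xc638 = 0xc638
+ 0x0be9 = 0xd221
+ 0xd7e4 = 0xaa06
+ 0x58db = 0x02e2
One's complement: ~0x02e2
Checksum = 0xfd1d


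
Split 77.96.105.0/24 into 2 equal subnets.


New prefix = 24 + 1 = 25
Each subnet has 128 addresses
  77.96.105.0/25
  77.96.105.128/25
Subnets: 77.96.105.0/25, 77.96.105.128/25


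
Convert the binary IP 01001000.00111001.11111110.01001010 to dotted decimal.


01001000 = 72
00111001 = 57
11111110 = 254
01001010 = 74
IP: 72.57.254.74


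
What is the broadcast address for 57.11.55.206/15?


Network: 57.10.0.0/15
Host bits = 17
Set all host bits to 1:
Broadcast: 57.11.255.255


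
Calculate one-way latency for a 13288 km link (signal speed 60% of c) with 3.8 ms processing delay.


Speed = 0.6 * 3e5 km/s = 180000 km/s
Propagation delay = 13288 / 180000 = 0.0738 s = 73.8222 ms
Processing delay = 3.8 ms
Total one-way latency = 77.6222 ms


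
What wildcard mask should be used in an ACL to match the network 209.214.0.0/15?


Subnet mask: 255.254.0.0
Wildcard = 255.255.255.255 - subnet mask
255 - 255 = 0
255 - 254 = 1
255 - 0 = 255
255 - 0 = 255
Wildcard: 0.1.255.255


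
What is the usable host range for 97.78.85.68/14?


Network: 97.76.0.0
Broadcast: 97.79.255.255
First usable = network + 1
Last usable = broadcast - 1
Range: 97.76.0.1 to 97.79.255.254


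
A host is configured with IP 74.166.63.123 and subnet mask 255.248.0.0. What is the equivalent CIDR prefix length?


Binary: 11111111.11111000.00000000.00000000
Count leading 1s
Prefix: /13


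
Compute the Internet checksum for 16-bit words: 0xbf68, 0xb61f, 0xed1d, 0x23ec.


Sum all words (with carry folding):
+ 0xbf68 = 0xbf68
+ 0xb61f = 0x7588
+ 0xed1d = 0x62a6
+ 0x23ec = 0x8692
One's complement: ~0x8692
Checksum = 0x796d


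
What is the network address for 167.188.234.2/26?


IP:   10100111.10111100.11101010.00000010
Mask: 11111111.11111111.11111111.11000000
AND operation:
Net:  10100111.10111100.11101010.00000000
Network: 167.188.234.0/26


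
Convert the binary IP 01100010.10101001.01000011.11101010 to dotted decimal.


01100010 = 98
10101001 = 169
01000011 = 67
11101010 = 234
IP: 98.169.67.234


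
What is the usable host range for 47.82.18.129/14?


Network: 47.80.0.0
Broadcast: 47.83.255.255
First usable = network + 1
Last usable = broadcast - 1
Range: 47.80.0.1 to 47.83.255.254


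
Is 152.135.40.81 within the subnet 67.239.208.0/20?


Subnet network: 67.239.208.0
Test IP AND mask: 152.135.32.0
No, 152.135.40.81 is not in 67.239.208.0/20


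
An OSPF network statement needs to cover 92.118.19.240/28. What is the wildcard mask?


Subnet mask: 255.255.255.240
Wildcard = 255.255.255.255 - subnet mask
255 - 255 = 0
255 - 255 = 0
255 - 255 = 0
255 - 240 = 15
Wildcard: 0.0.0.15


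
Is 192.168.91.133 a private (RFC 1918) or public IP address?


RFC 1918 private ranges:
  10.0.0.0/8 (10.0.0.0 - 10.255.255.255)
  172.16.0.0/12 (172.16.0.0 - 172.31.255.255)
  192.168.0.0/16 (192.168.0.0 - 192.168.255.255)
Private (in 192.168.0.0/16)


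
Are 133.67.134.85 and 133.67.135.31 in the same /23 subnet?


Mask: 255.255.254.0
133.67.134.85 AND mask = 133.67.134.0
133.67.135.31 AND mask = 133.67.134.0
Yes, same subnet (133.67.134.0)


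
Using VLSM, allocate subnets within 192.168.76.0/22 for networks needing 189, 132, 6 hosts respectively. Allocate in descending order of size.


189 hosts -> /24 (254 usable): 192.168.76.0/24
132 hosts -> /24 (254 usable): 192.168.77.0/24
6 hosts -> /29 (6 usable): 192.168.78.0/29
Allocation: 192.168.76.0/24 (189 hosts, 254 usable); 192.168.77.0/24 (132 hosts, 254 usable); 192.168.78.0/29 (6 hosts, 6 usable)


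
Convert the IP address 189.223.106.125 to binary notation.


189 = 10111101
223 = 11011111
106 = 01101010
125 = 01111101
Binary: 10111101.11011111.01101010.01111101


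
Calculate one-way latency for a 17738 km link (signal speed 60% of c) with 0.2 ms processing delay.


Speed = 0.6 * 3e5 km/s = 180000 km/s
Propagation delay = 17738 / 180000 = 0.0985 s = 98.5444 ms
Processing delay = 0.2 ms
Total one-way latency = 98.7444 ms


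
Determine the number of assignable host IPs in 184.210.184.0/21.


Host bits = 32 - 21 = 11
Total addresses = 2^11 = 2048
Usable = total - 2 (network and broadcast)
Usable hosts: 2046


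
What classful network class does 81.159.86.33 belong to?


First octet: 81
Binary: 01010001
0xxxxxxx -> Class A (1-126)
Class A, default mask 255.0.0.0 (/8)


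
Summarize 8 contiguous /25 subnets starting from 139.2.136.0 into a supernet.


Original prefix: /25
Number of subnets: 8 = 2^3
New prefix = 25 - 3 = 22
Supernet: 139.2.136.0/22


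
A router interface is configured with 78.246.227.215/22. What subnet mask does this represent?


/22 means 22 network bits, 10 host bits
Binary: 11111111111111111111110000000000
Mask: 255.255.252.0


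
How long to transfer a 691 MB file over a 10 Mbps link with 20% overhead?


Effective throughput = 10 * (1 - 20/100) = 8 Mbps
File size in Mb = 691 * 8 = 5528 Mb
Time = 5528 / 8
Time = 691 seconds


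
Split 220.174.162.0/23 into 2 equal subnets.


New prefix = 23 + 1 = 24
Each subnet has 256 addresses
  220.174.162.0/24
  220.174.163.0/24
Subnets: 220.174.162.0/24, 220.174.163.0/24


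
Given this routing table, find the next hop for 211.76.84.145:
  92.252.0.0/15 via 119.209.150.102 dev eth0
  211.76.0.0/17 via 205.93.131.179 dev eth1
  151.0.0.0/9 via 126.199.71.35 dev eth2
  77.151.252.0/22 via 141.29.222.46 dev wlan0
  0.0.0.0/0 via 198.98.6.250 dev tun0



Longest prefix match for 211.76.84.145:
  /15 92.252.0.0: no
  /17 211.76.0.0: MATCH
  /9 151.0.0.0: no
  /22 77.151.252.0: no
  /0 0.0.0.0: MATCH
Selected: next-hop 205.93.131.179 via eth1 (matched /17)


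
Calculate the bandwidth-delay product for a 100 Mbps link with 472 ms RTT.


BDP = bandwidth * RTT
= 100 Mbps * 472 ms
= 100 * 1e6 * 472 / 1000 bits
= 47200000 bits
= 5900000 bytes
= 5761.7188 KB
BDP = 47200000 bits (5900000 bytes)


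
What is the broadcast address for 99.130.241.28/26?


Network: 99.130.241.0/26
Host bits = 6
Set all host bits to 1:
Broadcast: 99.130.241.63


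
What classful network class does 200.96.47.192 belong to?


First octet: 200
Binary: 11001000
110xxxxx -> Class C (192-223)
Class C, default mask 255.255.255.0 (/24)


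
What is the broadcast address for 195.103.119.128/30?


Network: 195.103.119.128/30
Host bits = 2
Set all host bits to 1:
Broadcast: 195.103.119.131


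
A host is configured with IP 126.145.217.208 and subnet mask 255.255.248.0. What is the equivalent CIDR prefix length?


Binary: 11111111.11111111.11111000.00000000
Count leading 1s
Prefix: /21


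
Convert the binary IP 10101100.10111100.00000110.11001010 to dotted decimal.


10101100 = 172
10111100 = 188
00000110 = 6
11001010 = 202
IP: 172.188.6.202


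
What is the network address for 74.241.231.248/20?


IP:   01001010.11110001.11100111.11111000
Mask: 11111111.11111111.11110000.00000000
AND operation:
Net:  01001010.11110001.11100000.00000000
Network: 74.241.224.0/20


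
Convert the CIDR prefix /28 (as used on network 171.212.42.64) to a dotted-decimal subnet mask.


/28 means 28 network bits, 4 host bits
Binary: 11111111111111111111111111110000
Mask: 255.255.255.240


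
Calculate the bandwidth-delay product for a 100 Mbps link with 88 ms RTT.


BDP = bandwidth * RTT
= 100 Mbps * 88 ms
= 100 * 1e6 * 88 / 1000 bits
= 8800000 bits
= 1100000 bytes
= 1074.2188 KB
BDP = 8800000 bits (1100000 bytes)


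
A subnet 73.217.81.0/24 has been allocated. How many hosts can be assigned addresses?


Host bits = 32 - 24 = 8
Total addresses = 2^8 = 256
Usable = total - 2 (network and broadcast)
Usable hosts: 254


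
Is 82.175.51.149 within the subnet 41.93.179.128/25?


Subnet network: 41.93.179.128
Test IP AND mask: 82.175.51.128
No, 82.175.51.149 is not in 41.93.179.128/25


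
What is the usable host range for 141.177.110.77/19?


Network: 141.177.96.0
Broadcast: 141.177.127.255
First usable = network + 1
Last usable = broadcast - 1
Range: 141.177.96.1 to 141.177.127.254


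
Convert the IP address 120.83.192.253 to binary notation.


120 = 01111000
83 = 01010011
192 = 11000000
253 = 11111101
Binary: 01111000.01010011.11000000.11111101


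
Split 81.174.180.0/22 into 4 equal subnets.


New prefix = 22 + 2 = 24
Each subnet has 256 addresses
  81.174.180.0/24
  81.174.181.0/24
  81.174.182.0/24
  81.174.183.0/24
Subnets: 81.174.180.0/24, 81.174.181.0/24, 81.174.182.0/24, 81.174.183.0/24


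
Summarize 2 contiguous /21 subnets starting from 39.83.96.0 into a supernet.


Original prefix: /21
Number of subnets: 2 = 2^1
New prefix = 21 - 1 = 20
Supernet: 39.83.96.0/20


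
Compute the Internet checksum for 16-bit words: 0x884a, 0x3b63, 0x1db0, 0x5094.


Sum all words (with carry folding):
+ 0x884a = 0x884a
+ 0x3b63 = 0xc3ad
+ 0x1db0 = 0xe15d
+ 0x5094 = 0x31f2
One's complement: ~0x31f2
Checksum = 0xce0d


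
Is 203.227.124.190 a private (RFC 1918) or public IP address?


RFC 1918 private ranges:
  10.0.0.0/8 (10.0.0.0 - 10.255.255.255)
  172.16.0.0/12 (172.16.0.0 - 172.31.255.255)
  192.168.0.0/16 (192.168.0.0 - 192.168.255.255)
Public (not in any RFC 1918 range)


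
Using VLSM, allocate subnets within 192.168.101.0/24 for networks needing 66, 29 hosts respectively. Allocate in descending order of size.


66 hosts -> /25 (126 usable): 192.168.101.0/25
29 hosts -> /27 (30 usable): 192.168.101.128/27
Allocation: 192.168.101.0/25 (66 hosts, 126 usable); 192.168.101.128/27 (29 hosts, 30 usable)


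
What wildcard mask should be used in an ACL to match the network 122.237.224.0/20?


Subnet mask: 255.255.240.0
Wildcard = 255.255.255.255 - subnet mask
255 - 255 = 0
255 - 255 = 0
255 - 240 = 15
255 - 0 = 255
Wildcard: 0.0.15.255


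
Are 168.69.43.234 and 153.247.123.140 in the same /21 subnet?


Mask: 255.255.248.0
168.69.43.234 AND mask = 168.69.40.0
153.247.123.140 AND mask = 153.247.120.0
No, different subnets (168.69.40.0 vs 153.247.120.0)


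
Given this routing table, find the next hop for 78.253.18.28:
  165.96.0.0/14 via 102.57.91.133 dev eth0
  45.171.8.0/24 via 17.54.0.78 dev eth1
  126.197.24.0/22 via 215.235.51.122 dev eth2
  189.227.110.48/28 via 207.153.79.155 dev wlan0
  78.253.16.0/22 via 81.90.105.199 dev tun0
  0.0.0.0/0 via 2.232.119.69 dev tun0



Longest prefix match for 78.253.18.28:
  /14 165.96.0.0: no
  /24 45.171.8.0: no
  /22 126.197.24.0: no
  /28 189.227.110.48: no
  /22 78.253.16.0: MATCH
  /0 0.0.0.0: MATCH
Selected: next-hop 81.90.105.199 via tun0 (matched /22)


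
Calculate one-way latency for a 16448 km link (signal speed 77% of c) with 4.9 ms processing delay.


Speed = 0.77 * 3e5 km/s = 231000 km/s
Propagation delay = 16448 / 231000 = 0.0712 s = 71.2035 ms
Processing delay = 4.9 ms
Total one-way latency = 76.1035 ms


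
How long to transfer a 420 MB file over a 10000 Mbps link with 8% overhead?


Effective throughput = 10000 * (1 - 8/100) = 9200 Mbps
File size in Mb = 420 * 8 = 3360 Mb
Time = 3360 / 9200
Time = 0.3652 seconds


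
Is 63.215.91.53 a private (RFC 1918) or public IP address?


RFC 1918 private ranges:
  10.0.0.0/8 (10.0.0.0 - 10.255.255.255)
  172.16.0.0/12 (172.16.0.0 - 172.31.255.255)
  192.168.0.0/16 (192.168.0.0 - 192.168.255.255)
Public (not in any RFC 1918 range)


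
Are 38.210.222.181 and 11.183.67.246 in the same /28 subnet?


Mask: 255.255.255.240
38.210.222.181 AND mask = 38.210.222.176
11.183.67.246 AND mask = 11.183.67.240
No, different subnets (38.210.222.176 vs 11.183.67.240)


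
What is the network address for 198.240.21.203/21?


IP:   11000110.11110000.00010101.11001011
Mask: 11111111.11111111.11111000.00000000
AND operation:
Net:  11000110.11110000.00010000.00000000
Network: 198.240.16.0/21


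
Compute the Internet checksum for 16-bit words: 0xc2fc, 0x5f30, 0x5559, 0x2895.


Sum all words (with carry folding):
+ 0xc2fc = 0xc2fc
+ 0x5f30 = 0x222d
+ 0x5559 = 0x7786
+ 0x2895 = 0xa01b
One's complement: ~0xa01b
Checksum = 0x5fe4


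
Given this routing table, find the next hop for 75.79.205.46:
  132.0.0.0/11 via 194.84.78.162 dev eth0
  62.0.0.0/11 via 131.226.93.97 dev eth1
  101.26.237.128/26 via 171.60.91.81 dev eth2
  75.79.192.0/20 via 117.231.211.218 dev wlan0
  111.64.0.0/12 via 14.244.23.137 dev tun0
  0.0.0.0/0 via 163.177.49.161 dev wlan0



Longest prefix match for 75.79.205.46:
  /11 132.0.0.0: no
  /11 62.0.0.0: no
  /26 101.26.237.128: no
  /20 75.79.192.0: MATCH
  /12 111.64.0.0: no
  /0 0.0.0.0: MATCH
Selected: next-hop 117.231.211.218 via wlan0 (matched /20)
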